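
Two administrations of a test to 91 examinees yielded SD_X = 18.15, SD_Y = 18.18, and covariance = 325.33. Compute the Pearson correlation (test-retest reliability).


r = cov(X,Y) / (SD_X * SD_Y)
r = 325.33 / (18.15 * 18.18)
r = 325.33 / 329.967
r = 0.9859

0.9859


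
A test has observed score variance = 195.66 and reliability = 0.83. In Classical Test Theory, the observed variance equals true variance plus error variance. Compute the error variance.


var_true = rxx * var_obs = 0.83 * 195.66 = 162.3978
var_error = var_obs - var_true
var_error = 195.66 - 162.3978
var_error = 33.2622

33.2622


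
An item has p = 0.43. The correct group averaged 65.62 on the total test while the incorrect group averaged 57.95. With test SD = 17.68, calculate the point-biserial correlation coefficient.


q = 1 - p = 0.57
rpb = ((M1 - M0) / SD) * sqrt(p * q)
rpb = ((65.62 - 57.95) / 17.68) * sqrt(0.43 * 0.57)
rpb = 0.2148

0.2148


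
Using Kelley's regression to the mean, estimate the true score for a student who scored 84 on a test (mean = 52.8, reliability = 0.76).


T_est = rxx * X + (1 - rxx) * mean
T_est = 0.76 * 84 + 0.24 * 52.8
T_est = 63.84 + 12.672
T_est = 76.512

76.512


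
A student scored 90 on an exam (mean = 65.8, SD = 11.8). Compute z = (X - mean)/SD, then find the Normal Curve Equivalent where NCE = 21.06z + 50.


z = (X - mean) / SD = (90 - 65.8) / 11.8
z = 24.2 / 11.8
z = 2.0508
NCE = NCE = 21.06z + 50
Carry z at full precision (z = 24.2 / 11.8) into the conversion:
NCE = 21.06 * (24.2 / 11.8) + 50 = 509.652 / 11.8 + 50
NCE = 43.1908 + 50
NCE = 93.1908

93.1908


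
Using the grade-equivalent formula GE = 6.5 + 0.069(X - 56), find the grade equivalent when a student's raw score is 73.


raw - median = 73 - 56 = 17
slope * diff = 0.069 * 17 = 1.173
GE = 6.5 + 1.173
GE = 7.673

7.673


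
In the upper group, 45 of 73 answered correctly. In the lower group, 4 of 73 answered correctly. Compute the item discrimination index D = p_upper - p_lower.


p_upper = 45/73 = 0.6164
p_lower = 4/73 = 0.0548
D = 0.6164 - 0.0548 = 0.5616

0.5616


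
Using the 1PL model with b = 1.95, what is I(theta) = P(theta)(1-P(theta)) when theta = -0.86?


P = 1/(1+exp(-(-0.86-1.95))) = 0.0568
I = P*(1-P) = 0.0568 * 0.9432
I = 0.0536

0.0536


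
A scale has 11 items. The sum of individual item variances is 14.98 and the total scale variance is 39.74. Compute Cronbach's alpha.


alpha = (k/(k-1)) * (1 - sum(si^2)/s_total^2)
= (11/10) * (1 - 14.98/39.74)
alpha = 0.6854

0.6854


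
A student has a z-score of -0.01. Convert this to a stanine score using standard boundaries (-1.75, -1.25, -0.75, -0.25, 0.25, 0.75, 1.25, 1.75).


Stanine boundaries: [-1.75, -1.25, -0.75, -0.25, 0.25, 0.75, 1.25, 1.75]
z = -0.01
Check each boundary:
  z >= -1.75 -> could be stanine 2
  z >= -1.25 -> could be stanine 3
  z >= -0.75 -> could be stanine 4
  z >= -0.25 -> could be stanine 5
  z < 0.25
  z < 0.75
  z < 1.25
  z < 1.75
Highest qualifying boundary gives stanine = 5

5


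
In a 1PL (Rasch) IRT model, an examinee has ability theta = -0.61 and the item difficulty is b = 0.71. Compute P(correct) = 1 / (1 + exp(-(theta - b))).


theta - b = -0.61 - 0.71 = -1.32
exp(-(theta - b)) = exp(1.32) = 3.7434
P = 1 / (1 + 3.7434)
P = 0.2108

0.2108


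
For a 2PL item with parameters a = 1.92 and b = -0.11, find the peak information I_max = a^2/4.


For 2PL, max info at theta = b = -0.11
I_max = a^2 / 4 = 1.92^2 / 4
= 3.6864 / 4
I_max = 0.9216

0.9216


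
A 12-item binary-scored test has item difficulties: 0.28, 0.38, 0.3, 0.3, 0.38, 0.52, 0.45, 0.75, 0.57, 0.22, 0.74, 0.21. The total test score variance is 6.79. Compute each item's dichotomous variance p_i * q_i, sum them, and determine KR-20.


For each item, compute p_i * q_i:
  Item 1: 0.28 * 0.72 = 0.2016
  Item 2: 0.38 * 0.62 = 0.2356
  Item 3: 0.3 * 0.7 = 0.21
  Item 4: 0.3 * 0.7 = 0.21
  Item 5: 0.38 * 0.62 = 0.2356
  Item 6: 0.52 * 0.48 = 0.2496
  Item 7: 0.45 * 0.55 = 0.2475
  Item 8: 0.75 * 0.25 = 0.1875
  Item 9: 0.57 * 0.43 = 0.2451
  Item 10: 0.22 * 0.78 = 0.1716
  Item 11: 0.74 * 0.26 = 0.1924
  Item 12: 0.21 * 0.79 = 0.1659
Sum(p_i * q_i) = 0.2016 + 0.2356 + 0.21 + 0.21 + 0.2356 + 0.2496 + 0.2475 + 0.1875 + 0.2451 + 0.1716 + 0.1924 + 0.1659 = 2.5524
KR-20 = (k/(k-1)) * (1 - Sum(p_i*q_i) / Var_total)
= (12/11) * (1 - 2.5524/6.79)
= 1.0909 * 0.6241
KR-20 = 0.6808

0.6808


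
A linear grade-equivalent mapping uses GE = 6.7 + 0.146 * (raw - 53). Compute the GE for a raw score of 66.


raw - median = 66 - 53 = 13
slope * diff = 0.146 * 13 = 1.898
GE = 6.7 + 1.898
GE = 8.598

8.598


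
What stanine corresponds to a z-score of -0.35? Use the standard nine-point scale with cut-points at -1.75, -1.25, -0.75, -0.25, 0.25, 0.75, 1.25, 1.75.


Stanine boundaries: [-1.75, -1.25, -0.75, -0.25, 0.25, 0.75, 1.25, 1.75]
z = -0.35
Check each boundary:
  z >= -1.75 -> could be stanine 2
  z >= -1.25 -> could be stanine 3
  z >= -0.75 -> could be stanine 4
  z < -0.25
  z < 0.25
  z < 0.75
  z < 1.25
  z < 1.75
Highest qualifying boundary gives stanine = 4

4


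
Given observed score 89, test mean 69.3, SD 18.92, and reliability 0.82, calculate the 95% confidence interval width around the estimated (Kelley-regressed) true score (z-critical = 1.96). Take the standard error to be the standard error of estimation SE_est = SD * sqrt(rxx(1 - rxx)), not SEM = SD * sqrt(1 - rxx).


True score estimate = 0.82*89 + 0.18*69.3 = 85.454
SE_est = SD * sqrt(rxx * (1 - rxx)) = 18.92 * sqrt(0.82 * 0.18) = 18.92 * sqrt(0.1476) = 7.268827
CI = T_est +/- z * SE_est, so width = 2 * z * SE_est = 2 * 1.96 * 7.268827
Width = 28.4938

28.4938


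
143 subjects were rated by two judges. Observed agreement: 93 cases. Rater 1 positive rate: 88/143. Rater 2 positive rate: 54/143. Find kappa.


P_o = 93/143 = 0.65035
P_e = (88*54 + 55*89) / 20449 = 0.471759
kappa = (P_o - P_e) / (1 - P_e)
kappa = (0.65035 - 0.471759) / (1 - 0.471759)
kappa = 0.3381

0.3381


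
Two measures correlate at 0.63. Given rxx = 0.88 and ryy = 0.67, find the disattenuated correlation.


r_corrected = rxy / sqrt(rxx * ryy)
= 0.63 / sqrt(0.88 * 0.67)
= 0.63 / sqrt(0.5896)
= 0.63 / 0.767854
r_corrected = 0.8205

0.8205


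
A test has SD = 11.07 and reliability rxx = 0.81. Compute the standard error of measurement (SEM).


SEM = SD * sqrt(1 - rxx)
SEM = 11.07 * sqrt(1 - 0.81)
SEM = 11.07 * sqrt(0.19) = 11.07 * 0.43589
SEM = 4.8253

4.8253


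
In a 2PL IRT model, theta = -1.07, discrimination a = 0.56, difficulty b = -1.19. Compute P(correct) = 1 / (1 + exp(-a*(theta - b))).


a*(theta - b) = 0.56 * (-1.07 - -1.19) = 0.0672
exp(-0.0672) = 0.935
P = 1 / (1 + 0.935)
P = 0.5168

0.5168


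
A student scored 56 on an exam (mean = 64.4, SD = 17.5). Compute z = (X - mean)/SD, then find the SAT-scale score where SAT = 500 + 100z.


z = (X - mean) / SD = (56 - 64.4) / 17.5
z = -8.4 / 17.5
z = -0.48
SAT-scale = SAT = 500 + 100z
Carry z at full precision (z = -8.4 / 17.5) into the conversion:
SAT-scale = 500 + 100 * (-8.4 / 17.5) = 500 + -840 / 17.5
SAT-scale = 500 + -48.0
SAT-scale = 452.0

452.0


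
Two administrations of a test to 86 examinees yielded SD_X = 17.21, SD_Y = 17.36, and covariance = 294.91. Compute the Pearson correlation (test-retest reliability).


r = cov(X,Y) / (SD_X * SD_Y)
r = 294.91 / (17.21 * 17.36)
r = 294.91 / 298.7656
r = 0.9871

0.9871


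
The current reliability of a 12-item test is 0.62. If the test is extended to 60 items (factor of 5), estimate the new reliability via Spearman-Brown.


r_new = (n * rxx) / (1 + (n-1) * rxx)
r_new = (5 * 0.62) / (1 + 4 * 0.62)
r_new = 3.1 / 3.48
r_new = 0.8908

0.8908


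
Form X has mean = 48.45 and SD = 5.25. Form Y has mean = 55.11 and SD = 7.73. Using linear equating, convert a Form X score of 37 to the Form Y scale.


slope = SD_Y / SD_X = 7.73 / 5.25 ~ 1.4724
intercept = mean_Y - slope * mean_X = 55.11 - (7.73 / 5.25) * 48.45 ~ -16.2269
Y = slope * X + intercept. To avoid rounding drift from the rounded slope/intercept, evaluate the equivalent form Y = mean_Y + SD_Y * (X - mean_X) / SD_X at full precision:
Y = 55.11 + 7.73 * (37 - 48.45) / 5.25
Y = 55.11 - 7.73 * 11.45 / 5.25
Y = 55.11 - 88.5085 / 5.25
Y = 55.11 - 16.8588
Y = 38.2512

38.2512


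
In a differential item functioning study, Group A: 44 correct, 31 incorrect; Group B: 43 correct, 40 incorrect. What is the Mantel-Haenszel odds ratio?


Odds_A = 44/31 = 1.4194
Odds_B = 43/40 = 1.075
OR = Odds_A / Odds_B = 1.4194 / 1.075
Exactly, OR = (44 * 40) / (31 * 43) = 1760 / 1333
OR = 1.3203

1.3203


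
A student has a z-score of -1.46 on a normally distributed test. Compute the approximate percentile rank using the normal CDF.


CDF(z) = 0.5 * (1 + erf(z/sqrt(2)))
erf(-1.0324) = -0.8557
CDF = 0.0721
Percentile rank = 0.0721 * 100 = 7.21

7.21


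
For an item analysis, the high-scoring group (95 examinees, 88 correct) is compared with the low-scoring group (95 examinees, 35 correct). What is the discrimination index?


p_upper = 88/95 = 0.9263
p_lower = 35/95 = 0.3684
D = 0.9263 - 0.3684 = 0.5579

0.5579


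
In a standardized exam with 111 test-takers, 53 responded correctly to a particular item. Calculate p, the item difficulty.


Item difficulty p = number correct / total examinees
p = 53 / 111
p = 0.4775

0.4775


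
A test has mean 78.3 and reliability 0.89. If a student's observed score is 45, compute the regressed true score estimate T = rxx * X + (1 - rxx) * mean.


T_est = rxx * X + (1 - rxx) * mean
T_est = 0.89 * 45 + 0.11 * 78.3
T_est = 40.05 + 8.613
T_est = 48.663

48.663


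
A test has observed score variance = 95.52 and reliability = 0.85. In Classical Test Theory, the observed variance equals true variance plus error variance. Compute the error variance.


var_true = rxx * var_obs = 0.85 * 95.52 = 81.192
var_error = var_obs - var_true
var_error = 95.52 - 81.192
var_error = 14.328

14.328


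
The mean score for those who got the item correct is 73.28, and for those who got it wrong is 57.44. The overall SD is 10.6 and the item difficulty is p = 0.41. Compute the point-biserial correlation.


q = 1 - p = 0.59
rpb = ((M1 - M0) / SD) * sqrt(p * q)
rpb = ((73.28 - 57.44) / 10.6) * sqrt(0.41 * 0.59)
rpb = 0.735

0.735


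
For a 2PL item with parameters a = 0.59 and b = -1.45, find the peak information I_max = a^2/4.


For 2PL, max info at theta = b = -1.45
I_max = a^2 / 4 = 0.59^2 / 4
= 0.3481 / 4
I_max = 0.087

0.087


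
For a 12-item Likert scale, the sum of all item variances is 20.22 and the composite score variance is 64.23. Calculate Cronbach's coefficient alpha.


alpha = (k/(k-1)) * (1 - sum(si^2)/s_total^2)
= (12/11) * (1 - 20.22/64.23)
alpha = 0.7475

0.7475


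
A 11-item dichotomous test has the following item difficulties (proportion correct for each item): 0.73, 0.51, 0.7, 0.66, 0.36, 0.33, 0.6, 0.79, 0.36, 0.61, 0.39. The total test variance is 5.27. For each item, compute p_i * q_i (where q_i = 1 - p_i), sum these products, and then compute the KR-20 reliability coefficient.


For each item, compute p_i * q_i:
  Item 1: 0.73 * 0.27 = 0.1971
  Item 2: 0.51 * 0.49 = 0.2499
  Item 3: 0.7 * 0.3 = 0.21
  Item 4: 0.66 * 0.34 = 0.2244
  Item 5: 0.36 * 0.64 = 0.2304
  Item 6: 0.33 * 0.67 = 0.2211
  Item 7: 0.6 * 0.4 = 0.24
  Item 8: 0.79 * 0.21 = 0.1659
  Item 9: 0.36 * 0.64 = 0.2304
  Item 10: 0.61 * 0.39 = 0.2379
  Item 11: 0.39 * 0.61 = 0.2379
Sum(p_i * q_i) = 0.1971 + 0.2499 + 0.21 + 0.2244 + 0.2304 + 0.2211 + 0.24 + 0.1659 + 0.2304 + 0.2379 + 0.2379 = 2.445
KR-20 = (k/(k-1)) * (1 - Sum(p_i*q_i) / Var_total)
= (11/10) * (1 - 2.445/5.27)
= 1.1 * 0.5361
KR-20 = 0.5897

0.5897


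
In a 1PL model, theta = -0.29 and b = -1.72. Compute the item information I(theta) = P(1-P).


P = 1/(1+exp(-(-0.29--1.72))) = 0.8069
I = P*(1-P) = 0.8069 * 0.1931
I = 0.1558

0.1558


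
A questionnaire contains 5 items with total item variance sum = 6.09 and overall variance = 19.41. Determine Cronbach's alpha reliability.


alpha = (k/(k-1)) * (1 - sum(si^2)/s_total^2)
= (5/4) * (1 - 6.09/19.41)
alpha = 0.8578

0.8578


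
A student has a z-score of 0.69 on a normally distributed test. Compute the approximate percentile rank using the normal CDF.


CDF(z) = 0.5 * (1 + erf(z/sqrt(2)))
erf(0.4879) = 0.5098
CDF = 0.7549
Percentile rank = 0.7549 * 100 = 75.49

75.49


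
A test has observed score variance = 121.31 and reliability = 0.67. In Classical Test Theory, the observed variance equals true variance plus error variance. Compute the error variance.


var_true = rxx * var_obs = 0.67 * 121.31 = 81.2777
var_error = var_obs - var_true
var_error = 121.31 - 81.2777
var_error = 40.0323

40.0323


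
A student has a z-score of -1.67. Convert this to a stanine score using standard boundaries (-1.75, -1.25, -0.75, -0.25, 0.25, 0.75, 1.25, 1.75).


Stanine boundaries: [-1.75, -1.25, -0.75, -0.25, 0.25, 0.75, 1.25, 1.75]
z = -1.67
Check each boundary:
  z >= -1.75 -> could be stanine 2
  z < -1.25
  z < -0.75
  z < -0.25
  z < 0.25
  z < 0.75
  z < 1.25
  z < 1.75
Highest qualifying boundary gives stanine = 2

2


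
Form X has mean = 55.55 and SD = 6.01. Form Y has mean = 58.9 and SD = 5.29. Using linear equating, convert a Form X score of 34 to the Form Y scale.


slope = SD_Y / SD_X = 5.29 / 6.01 ~ 0.8802
intercept = mean_Y - slope * mean_X = 58.9 - (5.29 / 6.01) * 55.55 ~ 10.0049
Y = slope * X + intercept. To avoid rounding drift from the rounded slope/intercept, evaluate the equivalent form Y = mean_Y + SD_Y * (X - mean_X) / SD_X at full precision:
Y = 58.9 + 5.29 * (34 - 55.55) / 6.01
Y = 58.9 - 5.29 * 21.55 / 6.01
Y = 58.9 - 113.9995 / 6.01
Y = 58.9 - 18.9683
Y = 39.9317

39.9317


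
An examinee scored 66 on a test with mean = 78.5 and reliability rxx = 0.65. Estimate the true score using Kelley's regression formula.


T_est = rxx * X + (1 - rxx) * mean
T_est = 0.65 * 66 + 0.35 * 78.5
T_est = 42.9 + 27.475
T_est = 70.375

70.375


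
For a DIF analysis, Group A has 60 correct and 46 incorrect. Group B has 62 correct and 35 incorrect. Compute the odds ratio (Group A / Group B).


Odds_A = 60/46 = 1.3043
Odds_B = 62/35 = 1.7714
OR = Odds_A / Odds_B = 1.3043 / 1.7714
Exactly, OR = (60 * 35) / (46 * 62) = 2100 / 2852
OR = 0.7363

0.7363


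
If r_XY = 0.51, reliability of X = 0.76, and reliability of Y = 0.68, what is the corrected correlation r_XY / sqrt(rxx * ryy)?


r_corrected = rxy / sqrt(rxx * ryy)
= 0.51 / sqrt(0.76 * 0.68)
= 0.51 / sqrt(0.5168)
= 0.51 / 0.718888
r_corrected = 0.7094

0.7094


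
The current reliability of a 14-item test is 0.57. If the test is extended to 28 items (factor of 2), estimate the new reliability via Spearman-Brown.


r_new = (n * rxx) / (1 + (n-1) * rxx)
r_new = (2 * 0.57) / (1 + 1 * 0.57)
r_new = 1.14 / 1.57
r_new = 0.7261

0.7261


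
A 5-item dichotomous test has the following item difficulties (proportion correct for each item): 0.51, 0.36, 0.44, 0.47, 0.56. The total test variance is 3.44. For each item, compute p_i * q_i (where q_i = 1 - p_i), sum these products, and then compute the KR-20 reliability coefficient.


For each item, compute p_i * q_i:
  Item 1: 0.51 * 0.49 = 0.2499
  Item 2: 0.36 * 0.64 = 0.2304
  Item 3: 0.44 * 0.56 = 0.2464
  Item 4: 0.47 * 0.53 = 0.2491
  Item 5: 0.56 * 0.44 = 0.2464
Sum(p_i * q_i) = 0.2499 + 0.2304 + 0.2464 + 0.2491 + 0.2464 = 1.2222
KR-20 = (k/(k-1)) * (1 - Sum(p_i*q_i) / Var_total)
= (5/4) * (1 - 1.2222/3.44)
= 1.25 * 0.6447
KR-20 = 0.8059

0.8059


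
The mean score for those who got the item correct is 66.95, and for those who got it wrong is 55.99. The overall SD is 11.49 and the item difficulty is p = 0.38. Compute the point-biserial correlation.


q = 1 - p = 0.62
rpb = ((M1 - M0) / SD) * sqrt(p * q)
rpb = ((66.95 - 55.99) / 11.49) * sqrt(0.38 * 0.62)
rpb = 0.463

0.463


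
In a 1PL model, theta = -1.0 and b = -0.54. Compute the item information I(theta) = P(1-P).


P = 1/(1+exp(-(-1.0--0.54))) = 0.387
I = P*(1-P) = 0.387 * 0.613
I = 0.2372

0.2372


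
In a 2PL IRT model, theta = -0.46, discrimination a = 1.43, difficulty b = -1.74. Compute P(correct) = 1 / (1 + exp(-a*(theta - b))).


a*(theta - b) = 1.43 * (-0.46 - -1.74) = 1.8304
exp(-1.8304) = 0.1603
P = 1 / (1 + 0.1603)
P = 0.8618

0.8618


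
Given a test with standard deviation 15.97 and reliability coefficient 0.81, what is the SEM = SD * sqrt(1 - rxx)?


SEM = SD * sqrt(1 - rxx)
SEM = 15.97 * sqrt(1 - 0.81)
SEM = 15.97 * sqrt(0.19) = 15.97 * 0.43589
SEM = 6.9612

6.9612


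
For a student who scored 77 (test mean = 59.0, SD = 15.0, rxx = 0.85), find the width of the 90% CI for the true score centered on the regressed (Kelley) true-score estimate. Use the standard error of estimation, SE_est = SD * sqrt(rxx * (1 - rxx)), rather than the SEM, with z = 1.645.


True score estimate = 0.85*77 + 0.15*59.0 = 74.3
SE_est = SD * sqrt(rxx * (1 - rxx)) = 15.0 * sqrt(0.85 * 0.15) = 15.0 * sqrt(0.1275) = 5.356071
CI = T_est +/- z * SE_est, so width = 2 * z * SE_est = 2 * 1.645 * 5.356071
Width = 17.6215

17.6215


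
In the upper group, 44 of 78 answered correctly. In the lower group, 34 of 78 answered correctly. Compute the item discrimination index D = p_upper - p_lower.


p_upper = 44/78 = 0.5641
p_lower = 34/78 = 0.4359
D = 0.5641 - 0.4359 = 0.1282

0.1282


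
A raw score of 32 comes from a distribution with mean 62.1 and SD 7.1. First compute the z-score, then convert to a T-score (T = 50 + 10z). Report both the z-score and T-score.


z = (X - mean) / SD = (32 - 62.1) / 7.1
z = -30.1 / 7.1
z = -4.2394
T-score = T = 50 + 10z
Carry z at full precision (z = -30.1 / 7.1) into the conversion:
T-score = 50 + 10 * (-30.1 / 7.1) = 50 + -301 / 7.1
T-score = 50 + -42.3944
T-score = 7.6056

7.6056


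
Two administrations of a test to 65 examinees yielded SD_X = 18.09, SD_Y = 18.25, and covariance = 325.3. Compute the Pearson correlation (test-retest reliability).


r = cov(X,Y) / (SD_X * SD_Y)
r = 325.3 / (18.09 * 18.25)
r = 325.3 / 330.1425
r = 0.9853

0.9853


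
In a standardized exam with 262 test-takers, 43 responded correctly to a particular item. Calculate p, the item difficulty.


Item difficulty p = number correct / total examinees
p = 43 / 262
p = 0.1641

0.1641


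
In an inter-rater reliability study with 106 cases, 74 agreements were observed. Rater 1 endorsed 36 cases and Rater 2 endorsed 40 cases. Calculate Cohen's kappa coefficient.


P_o = 74/106 = 0.698113
P_e = (36*40 + 70*66) / 11236 = 0.539338
kappa = (P_o - P_e) / (1 - P_e)
kappa = (0.698113 - 0.539338) / (1 - 0.539338)
kappa = 0.3447

0.3447


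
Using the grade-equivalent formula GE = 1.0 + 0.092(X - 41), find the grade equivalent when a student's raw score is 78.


raw - median = 78 - 41 = 37
slope * diff = 0.092 * 37 = 3.404
GE = 1.0 + 3.404
GE = 4.404

4.404


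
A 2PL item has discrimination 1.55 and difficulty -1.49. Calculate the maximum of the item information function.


For 2PL, max info at theta = b = -1.49
I_max = a^2 / 4 = 1.55^2 / 4
= 2.4025 / 4
I_max = 0.6006

0.6006


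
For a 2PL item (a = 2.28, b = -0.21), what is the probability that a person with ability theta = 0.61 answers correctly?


a*(theta - b) = 2.28 * (0.61 - -0.21) = 1.8696
exp(-1.8696) = 0.1542
P = 1 / (1 + 0.1542)
P = 0.8664

0.8664


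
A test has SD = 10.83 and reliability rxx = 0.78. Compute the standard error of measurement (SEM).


SEM = SD * sqrt(1 - rxx)
SEM = 10.83 * sqrt(1 - 0.78)
SEM = 10.83 * sqrt(0.22) = 10.83 * 0.469042
SEM = 5.0797

5.0797


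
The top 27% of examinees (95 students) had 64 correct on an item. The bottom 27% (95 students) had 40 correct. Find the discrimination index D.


p_upper = 64/95 = 0.6737
p_lower = 40/95 = 0.4211
D = 0.6737 - 0.4211 = 0.2526

0.2526


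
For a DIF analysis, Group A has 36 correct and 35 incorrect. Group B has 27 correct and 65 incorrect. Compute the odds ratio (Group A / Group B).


Odds_A = 36/35 = 1.0286
Odds_B = 27/65 = 0.4154
OR = Odds_A / Odds_B = 1.0286 / 0.4154
Exactly, OR = (36 * 65) / (35 * 27) = 2340 / 945
OR = 2.4762

2.4762


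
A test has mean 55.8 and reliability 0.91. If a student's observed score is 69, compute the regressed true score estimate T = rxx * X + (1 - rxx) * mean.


T_est = rxx * X + (1 - rxx) * mean
T_est = 0.91 * 69 + 0.09 * 55.8
T_est = 62.79 + 5.022
T_est = 67.812

67.812


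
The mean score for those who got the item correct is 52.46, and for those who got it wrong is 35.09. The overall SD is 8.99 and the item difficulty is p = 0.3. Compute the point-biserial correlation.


q = 1 - p = 0.7
rpb = ((M1 - M0) / SD) * sqrt(p * q)
rpb = ((52.46 - 35.09) / 8.99) * sqrt(0.3 * 0.7)
rpb = 0.8854

0.8854


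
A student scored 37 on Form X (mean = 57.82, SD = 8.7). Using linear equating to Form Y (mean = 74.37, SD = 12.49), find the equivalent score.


slope = SD_Y / SD_X = 12.49 / 8.7 ~ 1.4356
intercept = mean_Y - slope * mean_X = 74.37 - (12.49 / 8.7) * 57.82 ~ -8.6383
Y = slope * X + intercept. To avoid rounding drift from the rounded slope/intercept, evaluate the equivalent form Y = mean_Y + SD_Y * (X - mean_X) / SD_X at full precision:
Y = 74.37 + 12.49 * (37 - 57.82) / 8.7
Y = 74.37 - 12.49 * 20.82 / 8.7
Y = 74.37 - 260.0418 / 8.7
Y = 74.37 - 29.8899
Y = 44.4801

44.4801


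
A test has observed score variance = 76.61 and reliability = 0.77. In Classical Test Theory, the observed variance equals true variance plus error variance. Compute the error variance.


var_true = rxx * var_obs = 0.77 * 76.61 = 58.9897
var_error = var_obs - var_true
var_error = 76.61 - 58.9897
var_error = 17.6203

17.6203


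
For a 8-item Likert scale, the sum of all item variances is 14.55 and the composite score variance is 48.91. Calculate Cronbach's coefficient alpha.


alpha = (k/(k-1)) * (1 - sum(si^2)/s_total^2)
= (8/7) * (1 - 14.55/48.91)
alpha = 0.8029

0.8029


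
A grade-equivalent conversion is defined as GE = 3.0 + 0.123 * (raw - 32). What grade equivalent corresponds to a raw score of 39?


raw - median = 39 - 32 = 7
slope * diff = 0.123 * 7 = 0.861
GE = 3.0 + 0.861
GE = 3.861

3.861


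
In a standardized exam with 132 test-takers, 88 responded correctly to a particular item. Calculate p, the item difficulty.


Item difficulty p = number correct / total examinees
p = 88 / 132
p = 0.6667

0.6667


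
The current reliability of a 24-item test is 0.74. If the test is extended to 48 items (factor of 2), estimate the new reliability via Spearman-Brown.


r_new = (n * rxx) / (1 + (n-1) * rxx)
r_new = (2 * 0.74) / (1 + 1 * 0.74)
r_new = 1.48 / 1.74
r_new = 0.8506

0.8506


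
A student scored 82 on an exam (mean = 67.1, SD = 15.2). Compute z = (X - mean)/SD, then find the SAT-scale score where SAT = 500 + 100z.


z = (X - mean) / SD = (82 - 67.1) / 15.2
z = 14.9 / 15.2
z = 0.9803
SAT-scale = SAT = 500 + 100z
Carry z at full precision (z = 14.9 / 15.2) into the conversion:
SAT-scale = 500 + 100 * (14.9 / 15.2) = 500 + 1490 / 15.2
SAT-scale = 500 + 98.0263
SAT-scale = 598.0263

598.0263


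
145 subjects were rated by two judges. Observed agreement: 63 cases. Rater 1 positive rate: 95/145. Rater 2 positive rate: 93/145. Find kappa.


P_o = 63/145 = 0.434483
P_e = (95*93 + 50*52) / 21025 = 0.543876
kappa = (P_o - P_e) / (1 - P_e)
kappa = (0.434483 - 0.543876) / (1 - 0.543876)
kappa = -0.2398

-0.2398


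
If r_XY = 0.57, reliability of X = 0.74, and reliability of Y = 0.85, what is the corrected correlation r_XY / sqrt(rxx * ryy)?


r_corrected = rxy / sqrt(rxx * ryy)
= 0.57 / sqrt(0.74 * 0.85)
= 0.57 / sqrt(0.629)
= 0.57 / 0.793095
r_corrected = 0.7187

0.7187


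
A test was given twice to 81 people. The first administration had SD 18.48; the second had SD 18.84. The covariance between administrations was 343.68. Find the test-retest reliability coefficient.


r = cov(X,Y) / (SD_X * SD_Y)
r = 343.68 / (18.48 * 18.84)
r = 343.68 / 348.1632
r = 0.9871

0.9871


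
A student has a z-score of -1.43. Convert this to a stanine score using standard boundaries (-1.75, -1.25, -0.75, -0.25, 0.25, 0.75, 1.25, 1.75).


Stanine boundaries: [-1.75, -1.25, -0.75, -0.25, 0.25, 0.75, 1.25, 1.75]
z = -1.43
Check each boundary:
  z >= -1.75 -> could be stanine 2
  z < -1.25
  z < -0.75
  z < -0.25
  z < 0.25
  z < 0.75
  z < 1.25
  z < 1.75
Highest qualifying boundary gives stanine = 2

2


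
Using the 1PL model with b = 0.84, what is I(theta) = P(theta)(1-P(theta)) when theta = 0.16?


P = 1/(1+exp(-(0.16-0.84))) = 0.3363
I = P*(1-P) = 0.3363 * 0.6637
I = 0.2232

0.2232


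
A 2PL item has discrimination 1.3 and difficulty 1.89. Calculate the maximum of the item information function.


For 2PL, max info at theta = b = 1.89
I_max = a^2 / 4 = 1.3^2 / 4
= 1.69 / 4
I_max = 0.4225

0.4225


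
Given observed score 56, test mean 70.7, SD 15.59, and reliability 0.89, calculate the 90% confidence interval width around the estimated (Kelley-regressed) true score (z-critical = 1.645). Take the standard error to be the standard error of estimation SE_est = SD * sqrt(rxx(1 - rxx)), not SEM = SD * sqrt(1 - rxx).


True score estimate = 0.89*56 + 0.11*70.7 = 57.617
SE_est = SD * sqrt(rxx * (1 - rxx)) = 15.59 * sqrt(0.89 * 0.11) = 15.59 * sqrt(0.0979) = 4.877951
CI = T_est +/- z * SE_est, so width = 2 * z * SE_est = 2 * 1.645 * 4.877951
Width = 16.0485

16.0485


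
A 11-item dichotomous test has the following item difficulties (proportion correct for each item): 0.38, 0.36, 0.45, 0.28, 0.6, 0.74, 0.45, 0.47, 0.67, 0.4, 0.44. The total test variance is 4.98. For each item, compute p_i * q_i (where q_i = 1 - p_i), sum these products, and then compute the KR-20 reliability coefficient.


For each item, compute p_i * q_i:
  Item 1: 0.38 * 0.62 = 0.2356
  Item 2: 0.36 * 0.64 = 0.2304
  Item 3: 0.45 * 0.55 = 0.2475
  Item 4: 0.28 * 0.72 = 0.2016
  Item 5: 0.6 * 0.4 = 0.24
  Item 6: 0.74 * 0.26 = 0.1924
  Item 7: 0.45 * 0.55 = 0.2475
  Item 8: 0.47 * 0.53 = 0.2491
  Item 9: 0.67 * 0.33 = 0.2211
  Item 10: 0.4 * 0.6 = 0.24
  Item 11: 0.44 * 0.56 = 0.2464
Sum(p_i * q_i) = 0.2356 + 0.2304 + 0.2475 + 0.2016 + 0.24 + 0.1924 + 0.2475 + 0.2491 + 0.2211 + 0.24 + 0.2464 = 2.5516
KR-20 = (k/(k-1)) * (1 - Sum(p_i*q_i) / Var_total)
= (11/10) * (1 - 2.5516/4.98)
= 1.1 * 0.4876
KR-20 = 0.5364

0.5364


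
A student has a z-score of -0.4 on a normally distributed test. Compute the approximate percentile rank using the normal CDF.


CDF(z) = 0.5 * (1 + erf(z/sqrt(2)))
erf(-0.2828) = -0.3108
CDF = 0.3446
Percentile rank = 0.3446 * 100 = 34.46

34.46


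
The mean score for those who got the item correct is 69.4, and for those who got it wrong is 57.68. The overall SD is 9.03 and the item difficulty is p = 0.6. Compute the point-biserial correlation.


q = 1 - p = 0.4
rpb = ((M1 - M0) / SD) * sqrt(p * q)
rpb = ((69.4 - 57.68) / 9.03) * sqrt(0.6 * 0.4)
rpb = 0.6358

0.6358


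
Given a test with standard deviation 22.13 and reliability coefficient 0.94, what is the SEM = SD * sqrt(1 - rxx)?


SEM = SD * sqrt(1 - rxx)
SEM = 22.13 * sqrt(1 - 0.94)
SEM = 22.13 * sqrt(0.06) = 22.13 * 0.244949
SEM = 5.4207

5.4207


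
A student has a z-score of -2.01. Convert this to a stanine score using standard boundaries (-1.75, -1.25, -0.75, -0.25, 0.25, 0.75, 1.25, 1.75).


Stanine boundaries: [-1.75, -1.25, -0.75, -0.25, 0.25, 0.75, 1.25, 1.75]
z = -2.01
Check each boundary:
  z < -1.75
  z < -1.25
  z < -0.75
  z < -0.25
  z < 0.25
  z < 0.75
  z < 1.25
  z < 1.75
Highest qualifying boundary gives stanine = 1

1


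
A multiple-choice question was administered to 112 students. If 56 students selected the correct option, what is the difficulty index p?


Item difficulty p = number correct / total examinees
p = 56 / 112
p = 0.5

0.5


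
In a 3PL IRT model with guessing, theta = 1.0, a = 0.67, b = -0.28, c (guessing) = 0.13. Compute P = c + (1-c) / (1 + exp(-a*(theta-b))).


logit = 0.67*(1.0 - -0.28) = 0.8576
P* = 1/(1 + exp(-0.8576)) = 0.7022
P = 0.13 + (1 - 0.13) * 0.7022
P = 0.7409

0.7409


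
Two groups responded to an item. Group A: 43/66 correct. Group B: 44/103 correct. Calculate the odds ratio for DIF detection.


Odds_A = 43/23 = 1.8696
Odds_B = 44/59 = 0.7458
OR = Odds_A / Odds_B = 1.8696 / 0.7458
Exactly, OR = (43 * 59) / (23 * 44) = 2537 / 1012
OR = 2.5069

2.5069


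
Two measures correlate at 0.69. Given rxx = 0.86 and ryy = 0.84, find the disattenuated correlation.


r_corrected = rxy / sqrt(rxx * ryy)
= 0.69 / sqrt(0.86 * 0.84)
= 0.69 / sqrt(0.7224)
= 0.69 / 0.849941
r_corrected = 0.8118

0.8118


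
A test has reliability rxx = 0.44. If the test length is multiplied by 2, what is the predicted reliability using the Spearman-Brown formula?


r_new = (n * rxx) / (1 + (n-1) * rxx)
r_new = (2 * 0.44) / (1 + 1 * 0.44)
r_new = 0.88 / 1.44
r_new = 0.6111

0.6111


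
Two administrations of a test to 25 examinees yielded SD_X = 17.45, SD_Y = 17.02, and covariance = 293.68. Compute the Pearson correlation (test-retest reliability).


r = cov(X,Y) / (SD_X * SD_Y)
r = 293.68 / (17.45 * 17.02)
r = 293.68 / 296.999
r = 0.9888

0.9888


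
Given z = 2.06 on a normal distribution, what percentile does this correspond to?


CDF(z) = 0.5 * (1 + erf(z/sqrt(2)))
erf(1.4566) = 0.9606
CDF = 0.9803
Percentile rank = 0.9803 * 100 = 98.03

98.03


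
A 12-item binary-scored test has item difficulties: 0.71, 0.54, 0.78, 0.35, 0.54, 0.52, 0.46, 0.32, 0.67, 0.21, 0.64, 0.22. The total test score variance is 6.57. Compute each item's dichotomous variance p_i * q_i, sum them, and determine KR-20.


For each item, compute p_i * q_i:
  Item 1: 0.71 * 0.29 = 0.2059
  Item 2: 0.54 * 0.46 = 0.2484
  Item 3: 0.78 * 0.22 = 0.1716
  Item 4: 0.35 * 0.65 = 0.2275
  Item 5: 0.54 * 0.46 = 0.2484
  Item 6: 0.52 * 0.48 = 0.2496
  Item 7: 0.46 * 0.54 = 0.2484
  Item 8: 0.32 * 0.68 = 0.2176
  Item 9: 0.67 * 0.33 = 0.2211
  Item 10: 0.21 * 0.79 = 0.1659
  Item 11: 0.64 * 0.36 = 0.2304
  Item 12: 0.22 * 0.78 = 0.1716
Sum(p_i * q_i) = 0.2059 + 0.2484 + 0.1716 + 0.2275 + 0.2484 + 0.2496 + 0.2484 + 0.2176 + 0.2211 + 0.1659 + 0.2304 + 0.1716 = 2.6064
KR-20 = (k/(k-1)) * (1 - Sum(p_i*q_i) / Var_total)
= (12/11) * (1 - 2.6064/6.57)
= 1.0909 * 0.6033
KR-20 = 0.6581

0.6581


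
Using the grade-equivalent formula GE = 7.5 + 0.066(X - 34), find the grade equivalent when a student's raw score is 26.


raw - median = 26 - 34 = -8
slope * diff = 0.066 * -8 = -0.528
GE = 7.5 + -0.528
GE = 6.972

6.972


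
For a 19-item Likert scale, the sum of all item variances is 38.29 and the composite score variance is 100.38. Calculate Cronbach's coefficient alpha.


alpha = (k/(k-1)) * (1 - sum(si^2)/s_total^2)
= (19/18) * (1 - 38.29/100.38)
alpha = 0.6529

0.6529


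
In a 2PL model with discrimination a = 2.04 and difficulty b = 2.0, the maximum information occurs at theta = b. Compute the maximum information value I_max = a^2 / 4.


For 2PL, max info at theta = b = 2.0
I_max = a^2 / 4 = 2.04^2 / 4
= 4.1616 / 4
I_max = 1.0404

1.0404


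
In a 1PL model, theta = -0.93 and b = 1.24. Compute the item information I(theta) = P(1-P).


P = 1/(1+exp(-(-0.93-1.24))) = 0.1025
I = P*(1-P) = 0.1025 * 0.8975
I = 0.092

0.092


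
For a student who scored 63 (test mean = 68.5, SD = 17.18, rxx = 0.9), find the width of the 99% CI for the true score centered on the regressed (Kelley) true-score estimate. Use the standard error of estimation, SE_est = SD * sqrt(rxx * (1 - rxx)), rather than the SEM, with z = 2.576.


True score estimate = 0.9*63 + 0.1*68.5 = 63.55
SE_est = SD * sqrt(rxx * (1 - rxx)) = 17.18 * sqrt(0.9 * 0.1) = 17.18 * sqrt(0.09) = 5.154
CI = T_est +/- z * SE_est, so width = 2 * z * SE_est = 2 * 2.576 * 5.154
Width = 26.5534

26.5534


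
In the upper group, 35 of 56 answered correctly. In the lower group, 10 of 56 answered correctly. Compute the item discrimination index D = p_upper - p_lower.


p_upper = 35/56 = 0.625
p_lower = 10/56 = 0.1786
D = 0.625 - 0.1786 = 0.4464

0.4464


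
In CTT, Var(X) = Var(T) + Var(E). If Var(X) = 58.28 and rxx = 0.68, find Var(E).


var_true = rxx * var_obs = 0.68 * 58.28 = 39.6304
var_error = var_obs - var_true
var_error = 58.28 - 39.6304
var_error = 18.6496

18.6496


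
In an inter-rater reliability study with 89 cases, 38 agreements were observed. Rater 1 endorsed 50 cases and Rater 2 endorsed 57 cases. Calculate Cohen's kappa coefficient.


P_o = 38/89 = 0.426966
P_e = (50*57 + 39*32) / 7921 = 0.517359
kappa = (P_o - P_e) / (1 - P_e)
kappa = (0.426966 - 0.517359) / (1 - 0.517359)
kappa = -0.1873

-0.1873


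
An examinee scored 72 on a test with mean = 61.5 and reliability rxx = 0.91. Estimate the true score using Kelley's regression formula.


T_est = rxx * X + (1 - rxx) * mean
T_est = 0.91 * 72 + 0.09 * 61.5
T_est = 65.52 + 5.535
T_est = 71.055

71.055


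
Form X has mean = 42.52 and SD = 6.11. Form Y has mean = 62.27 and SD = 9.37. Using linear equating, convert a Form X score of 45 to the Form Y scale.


slope = SD_Y / SD_X = 9.37 / 6.11 ~ 1.5336
intercept = mean_Y - slope * mean_X = 62.27 - (9.37 / 6.11) * 42.52 ~ -2.9366
Y = slope * X + intercept. To avoid rounding drift from the rounded slope/intercept, evaluate the equivalent form Y = mean_Y + SD_Y * (X - mean_X) / SD_X at full precision:
Y = 62.27 + 9.37 * (45 - 42.52) / 6.11
Y = 62.27 + 9.37 * 2.48 / 6.11
Y = 62.27 + 23.2376 / 6.11
Y = 62.27 + 3.8032
Y = 66.0732

66.0732


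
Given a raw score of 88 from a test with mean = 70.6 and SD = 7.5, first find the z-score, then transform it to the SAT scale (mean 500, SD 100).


z = (X - mean) / SD = (88 - 70.6) / 7.5
z = 17.4 / 7.5
z = 2.32
SAT-scale = SAT = 500 + 100z
Carry z at full precision (z = 17.4 / 7.5) into the conversion:
SAT-scale = 500 + 100 * (17.4 / 7.5) = 500 + 1740 / 7.5
SAT-scale = 500 + 232.0
SAT-scale = 732.0

732.0


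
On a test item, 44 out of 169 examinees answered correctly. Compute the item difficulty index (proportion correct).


Item difficulty p = number correct / total examinees
p = 44 / 169
p = 0.2604

0.2604


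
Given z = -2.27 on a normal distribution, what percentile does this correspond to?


CDF(z) = 0.5 * (1 + erf(z/sqrt(2)))
erf(-1.6051) = -0.9768
CDF = 0.0116
Percentile rank = 0.0116 * 100 = 1.16

1.16


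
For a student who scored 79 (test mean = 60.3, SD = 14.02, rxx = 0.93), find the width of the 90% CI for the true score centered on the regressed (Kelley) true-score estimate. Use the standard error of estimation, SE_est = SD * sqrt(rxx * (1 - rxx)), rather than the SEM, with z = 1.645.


True score estimate = 0.93*79 + 0.07*60.3 = 77.691
SE_est = SD * sqrt(rxx * (1 - rxx)) = 14.02 * sqrt(0.93 * 0.07) = 14.02 * sqrt(0.0651) = 3.577161
CI = T_est +/- z * SE_est, so width = 2 * z * SE_est = 2 * 1.645 * 3.577161
Width = 11.7689

11.7689


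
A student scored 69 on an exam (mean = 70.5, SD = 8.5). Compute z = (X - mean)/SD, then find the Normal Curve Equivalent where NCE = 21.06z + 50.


z = (X - mean) / SD = (69 - 70.5) / 8.5
z = -1.5 / 8.5
z = -0.1765
NCE = NCE = 21.06z + 50
Carry z at full precision (z = -1.5 / 8.5) into the conversion:
NCE = 21.06 * (-1.5 / 8.5) + 50 = -31.59 / 8.5 + 50
NCE = -3.7165 + 50
NCE = 46.2835

46.2835


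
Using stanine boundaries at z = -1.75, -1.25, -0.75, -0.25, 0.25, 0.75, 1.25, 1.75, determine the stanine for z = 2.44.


Stanine boundaries: [-1.75, -1.25, -0.75, -0.25, 0.25, 0.75, 1.25, 1.75]
z = 2.44
Check each boundary:
  z >= -1.75 -> could be stanine 2
  z >= -1.25 -> could be stanine 3
  z >= -0.75 -> could be stanine 4
  z >= -0.25 -> could be stanine 5
  z >= 0.25 -> could be stanine 6
  z >= 0.75 -> could be stanine 7
  z >= 1.25 -> could be stanine 8
  z >= 1.75 -> could be stanine 9
Highest qualifying boundary gives stanine = 9

9


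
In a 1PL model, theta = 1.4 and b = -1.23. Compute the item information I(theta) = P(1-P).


P = 1/(1+exp(-(1.4--1.23))) = 0.9328
I = P*(1-P) = 0.9328 * 0.0672
I = 0.0627

0.0627


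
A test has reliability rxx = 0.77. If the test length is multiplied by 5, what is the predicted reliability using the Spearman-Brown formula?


r_new = (n * rxx) / (1 + (n-1) * rxx)
r_new = (5 * 0.77) / (1 + 4 * 0.77)
r_new = 3.85 / 4.08
r_new = 0.9436

0.9436


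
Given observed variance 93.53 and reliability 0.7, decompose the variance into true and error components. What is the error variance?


var_true = rxx * var_obs = 0.7 * 93.53 = 65.471
var_error = var_obs - var_true
var_error = 93.53 - 65.471
var_error = 28.059

28.059


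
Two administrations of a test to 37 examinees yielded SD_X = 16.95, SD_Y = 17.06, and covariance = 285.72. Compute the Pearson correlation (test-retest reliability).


r = cov(X,Y) / (SD_X * SD_Y)
r = 285.72 / (16.95 * 17.06)
r = 285.72 / 289.167
r = 0.9881

0.9881


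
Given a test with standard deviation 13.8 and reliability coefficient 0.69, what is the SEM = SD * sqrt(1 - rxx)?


SEM = SD * sqrt(1 - rxx)
SEM = 13.8 * sqrt(1 - 0.69)
SEM = 13.8 * sqrt(0.31) = 13.8 * 0.556776
SEM = 7.6835

7.6835


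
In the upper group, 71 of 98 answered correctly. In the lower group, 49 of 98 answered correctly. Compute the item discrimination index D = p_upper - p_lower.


p_upper = 71/98 = 0.7245
p_lower = 49/98 = 0.5
D = 0.7245 - 0.5 = 0.2245

0.2245


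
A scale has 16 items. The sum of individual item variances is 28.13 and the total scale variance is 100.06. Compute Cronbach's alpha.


alpha = (k/(k-1)) * (1 - sum(si^2)/s_total^2)
= (16/15) * (1 - 28.13/100.06)
alpha = 0.7668

0.7668


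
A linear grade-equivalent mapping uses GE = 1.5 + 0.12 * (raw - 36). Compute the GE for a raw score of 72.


raw - median = 72 - 36 = 36
slope * diff = 0.12 * 36 = 4.32
GE = 1.5 + 4.32
GE = 5.82

5.82


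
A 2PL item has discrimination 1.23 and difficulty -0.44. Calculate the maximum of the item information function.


For 2PL, max info at theta = b = -0.44
I_max = a^2 / 4 = 1.23^2 / 4
= 1.5129 / 4
I_max = 0.3782

0.3782


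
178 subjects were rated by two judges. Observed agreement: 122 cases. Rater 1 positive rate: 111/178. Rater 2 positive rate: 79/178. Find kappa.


P_o = 122/178 = 0.685393
P_e = (111*79 + 67*99) / 31684 = 0.486113
kappa = (P_o - P_e) / (1 - P_e)
kappa = (0.685393 - 0.486113) / (1 - 0.486113)
kappa = 0.3878

0.3878


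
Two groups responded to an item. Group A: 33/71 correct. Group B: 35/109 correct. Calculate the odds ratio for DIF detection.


Odds_A = 33/38 = 0.8684
Odds_B = 35/74 = 0.473
OR = Odds_A / Odds_B = 0.8684 / 0.473
Exactly, OR = (33 * 74) / (38 * 35) = 2442 / 1330
OR = 1.8361

1.8361


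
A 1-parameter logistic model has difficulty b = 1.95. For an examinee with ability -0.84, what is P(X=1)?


theta - b = -0.84 - 1.95 = -2.79
exp(-(theta - b)) = exp(2.79) = 16.281
P = 1 / (1 + 16.281)
P = 0.0579

0.0579


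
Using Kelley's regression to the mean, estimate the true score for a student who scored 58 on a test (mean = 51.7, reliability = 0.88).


T_est = rxx * X + (1 - rxx) * mean
T_est = 0.88 * 58 + 0.12 * 51.7
T_est = 51.04 + 6.204
T_est = 57.244

57.244


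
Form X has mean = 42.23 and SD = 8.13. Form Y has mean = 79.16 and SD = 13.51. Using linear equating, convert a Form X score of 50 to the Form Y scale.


slope = SD_Y / SD_X = 13.51 / 8.13 ~ 1.6617
intercept = mean_Y - slope * mean_X = 79.16 - (13.51 / 8.13) * 42.23 ~ 8.9844
Y = slope * X + intercept. To avoid rounding drift from the rounded slope/intercept, evaluate the equivalent form Y = mean_Y + SD_Y * (X - mean_X) / SD_X at full precision:
Y = 79.16 + 13.51 * (50 - 42.23) / 8.13
Y = 79.16 + 13.51 * 7.77 / 8.13
Y = 79.16 + 104.9727 / 8.13
Y = 79.16 + 12.9118
Y = 92.0718

92.0718


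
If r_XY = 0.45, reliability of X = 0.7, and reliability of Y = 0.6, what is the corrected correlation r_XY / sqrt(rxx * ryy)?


r_corrected = rxy / sqrt(rxx * ryy)
= 0.45 / sqrt(0.7 * 0.6)
= 0.45 / sqrt(0.42)
= 0.45 / 0.648074
r_corrected = 0.6944

0.6944
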